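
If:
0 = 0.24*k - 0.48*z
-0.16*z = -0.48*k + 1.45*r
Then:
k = 2.0*z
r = 0.551724137931034*z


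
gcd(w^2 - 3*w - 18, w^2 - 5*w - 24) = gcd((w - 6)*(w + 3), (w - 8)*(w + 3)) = w + 3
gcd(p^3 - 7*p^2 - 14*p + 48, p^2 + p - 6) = p^2 + p - 6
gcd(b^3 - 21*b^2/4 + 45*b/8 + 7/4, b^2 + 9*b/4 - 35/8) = 1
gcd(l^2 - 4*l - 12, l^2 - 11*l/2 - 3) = l - 6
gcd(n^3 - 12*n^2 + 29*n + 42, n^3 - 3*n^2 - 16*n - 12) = n^2 - 5*n - 6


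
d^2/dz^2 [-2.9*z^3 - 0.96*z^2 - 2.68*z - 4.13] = -17.4*z - 1.92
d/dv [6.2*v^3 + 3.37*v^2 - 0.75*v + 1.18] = 18.6*v^2 + 6.74*v - 0.75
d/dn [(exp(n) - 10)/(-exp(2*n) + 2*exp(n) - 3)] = (-2*(1 - exp(n))*(exp(n) - 10) - exp(2*n) + 2*exp(n) - 3)*exp(n)/(exp(2*n) - 2*exp(n) + 3)^2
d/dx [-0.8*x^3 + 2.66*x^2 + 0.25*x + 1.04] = -2.4*x^2 + 5.32*x + 0.25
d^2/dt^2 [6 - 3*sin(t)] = 3*sin(t)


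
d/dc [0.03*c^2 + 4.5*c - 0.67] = 0.06*c + 4.5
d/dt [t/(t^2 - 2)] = (-t^2 - 2)/(t^4 - 4*t^2 + 4)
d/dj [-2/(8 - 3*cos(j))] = 6*sin(j)/(3*cos(j) - 8)^2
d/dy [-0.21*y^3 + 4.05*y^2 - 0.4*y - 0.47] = -0.63*y^2 + 8.1*y - 0.4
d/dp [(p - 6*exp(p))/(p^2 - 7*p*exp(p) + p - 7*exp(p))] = ((1 - 6*exp(p))*(p^2 - 7*p*exp(p) + p - 7*exp(p)) + (p - 6*exp(p))*(7*p*exp(p) - 2*p + 14*exp(p) - 1))/(p^2 - 7*p*exp(p) + p - 7*exp(p))^2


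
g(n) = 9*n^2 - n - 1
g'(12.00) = 215.00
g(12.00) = 1283.00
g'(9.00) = 161.00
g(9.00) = 719.00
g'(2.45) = 43.10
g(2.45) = 50.57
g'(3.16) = 55.88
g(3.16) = 85.71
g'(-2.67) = -49.06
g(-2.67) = 65.83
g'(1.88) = 32.84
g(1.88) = 28.93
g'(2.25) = 39.50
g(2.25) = 42.31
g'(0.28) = 4.04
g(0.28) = -0.57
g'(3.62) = 64.16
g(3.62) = 113.32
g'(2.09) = 36.62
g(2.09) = 36.22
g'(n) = 18*n - 1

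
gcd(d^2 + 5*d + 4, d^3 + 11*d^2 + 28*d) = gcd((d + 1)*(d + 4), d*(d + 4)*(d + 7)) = d + 4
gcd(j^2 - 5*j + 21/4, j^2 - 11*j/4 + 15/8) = j - 3/2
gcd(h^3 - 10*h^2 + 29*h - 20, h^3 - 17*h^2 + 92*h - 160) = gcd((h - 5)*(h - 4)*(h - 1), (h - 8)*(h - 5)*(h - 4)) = h^2 - 9*h + 20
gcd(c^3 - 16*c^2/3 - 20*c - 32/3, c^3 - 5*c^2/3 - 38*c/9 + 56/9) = c + 2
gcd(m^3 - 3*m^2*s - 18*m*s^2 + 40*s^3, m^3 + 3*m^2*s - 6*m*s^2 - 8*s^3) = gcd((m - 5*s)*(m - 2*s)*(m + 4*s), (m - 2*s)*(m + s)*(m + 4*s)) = -m^2 - 2*m*s + 8*s^2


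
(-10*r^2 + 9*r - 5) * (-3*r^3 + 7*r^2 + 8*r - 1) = 30*r^5 - 97*r^4 - 2*r^3 + 47*r^2 - 49*r + 5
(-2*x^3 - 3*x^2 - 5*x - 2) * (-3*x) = 6*x^4 + 9*x^3 + 15*x^2 + 6*x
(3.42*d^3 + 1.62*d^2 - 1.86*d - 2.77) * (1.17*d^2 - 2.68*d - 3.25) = 4.0014*d^5 - 7.2702*d^4 - 17.6328*d^3 - 3.5211*d^2 + 13.4686*d + 9.0025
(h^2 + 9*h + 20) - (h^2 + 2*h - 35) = 7*h + 55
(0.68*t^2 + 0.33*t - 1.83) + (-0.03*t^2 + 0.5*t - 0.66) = 0.65*t^2 + 0.83*t - 2.49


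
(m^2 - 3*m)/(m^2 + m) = (m - 3)/(m + 1)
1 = 1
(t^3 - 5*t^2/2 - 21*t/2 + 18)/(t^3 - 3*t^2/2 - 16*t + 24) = (t + 3)/(t + 4)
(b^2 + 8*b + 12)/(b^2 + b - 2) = (b + 6)/(b - 1)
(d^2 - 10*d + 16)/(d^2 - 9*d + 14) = (d - 8)/(d - 7)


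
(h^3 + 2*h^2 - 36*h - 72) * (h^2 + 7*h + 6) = h^5 + 9*h^4 - 16*h^3 - 312*h^2 - 720*h - 432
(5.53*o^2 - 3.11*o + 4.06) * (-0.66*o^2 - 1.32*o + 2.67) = -3.6498*o^4 - 5.247*o^3 + 16.1907*o^2 - 13.6629*o + 10.8402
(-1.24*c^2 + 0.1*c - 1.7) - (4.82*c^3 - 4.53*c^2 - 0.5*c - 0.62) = -4.82*c^3 + 3.29*c^2 + 0.6*c - 1.08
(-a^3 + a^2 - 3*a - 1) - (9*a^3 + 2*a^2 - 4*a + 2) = -10*a^3 - a^2 + a - 3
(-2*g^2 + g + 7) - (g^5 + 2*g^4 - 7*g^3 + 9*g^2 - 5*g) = -g^5 - 2*g^4 + 7*g^3 - 11*g^2 + 6*g + 7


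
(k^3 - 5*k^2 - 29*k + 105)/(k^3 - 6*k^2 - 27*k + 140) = (k - 3)/(k - 4)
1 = 1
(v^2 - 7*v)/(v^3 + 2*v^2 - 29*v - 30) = v*(v - 7)/(v^3 + 2*v^2 - 29*v - 30)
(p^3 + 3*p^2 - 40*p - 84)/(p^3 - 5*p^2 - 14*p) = (p^2 + p - 42)/(p*(p - 7))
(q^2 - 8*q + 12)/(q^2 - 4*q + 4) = (q - 6)/(q - 2)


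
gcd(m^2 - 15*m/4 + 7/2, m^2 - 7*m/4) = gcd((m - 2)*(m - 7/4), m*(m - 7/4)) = m - 7/4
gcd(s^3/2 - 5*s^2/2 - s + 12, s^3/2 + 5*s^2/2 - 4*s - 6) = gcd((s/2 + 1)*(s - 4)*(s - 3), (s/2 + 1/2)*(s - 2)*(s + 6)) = 1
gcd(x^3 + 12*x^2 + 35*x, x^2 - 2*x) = x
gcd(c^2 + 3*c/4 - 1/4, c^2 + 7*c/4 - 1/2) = c - 1/4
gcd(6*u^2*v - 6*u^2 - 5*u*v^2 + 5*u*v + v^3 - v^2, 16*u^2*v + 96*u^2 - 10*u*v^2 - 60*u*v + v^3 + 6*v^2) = 2*u - v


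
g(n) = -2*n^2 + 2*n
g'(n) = 2 - 4*n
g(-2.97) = -23.58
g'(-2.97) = 13.88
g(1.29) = -0.75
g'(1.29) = -3.16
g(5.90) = -57.82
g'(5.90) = -21.60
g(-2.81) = -21.41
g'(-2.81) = 13.24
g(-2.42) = -16.55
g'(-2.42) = 11.68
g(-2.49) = -17.38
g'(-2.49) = 11.96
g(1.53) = -1.62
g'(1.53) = -4.12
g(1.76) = -2.68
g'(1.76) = -5.04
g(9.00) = -144.00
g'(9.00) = -34.00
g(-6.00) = -84.00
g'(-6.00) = 26.00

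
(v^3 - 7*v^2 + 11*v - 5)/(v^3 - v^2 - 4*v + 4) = (v^2 - 6*v + 5)/(v^2 - 4)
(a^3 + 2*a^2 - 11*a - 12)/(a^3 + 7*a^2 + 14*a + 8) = (a - 3)/(a + 2)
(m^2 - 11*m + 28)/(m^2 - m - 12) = (m - 7)/(m + 3)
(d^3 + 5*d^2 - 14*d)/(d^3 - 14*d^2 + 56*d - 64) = d*(d + 7)/(d^2 - 12*d + 32)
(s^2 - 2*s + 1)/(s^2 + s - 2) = (s - 1)/(s + 2)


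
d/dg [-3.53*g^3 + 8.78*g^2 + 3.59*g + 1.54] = -10.59*g^2 + 17.56*g + 3.59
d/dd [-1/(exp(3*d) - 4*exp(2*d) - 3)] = (3*exp(d) - 8)*exp(2*d)/(-exp(3*d) + 4*exp(2*d) + 3)^2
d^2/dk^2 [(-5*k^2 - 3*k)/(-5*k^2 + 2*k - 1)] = 2*(125*k^3 - 75*k^2 - 45*k + 11)/(125*k^6 - 150*k^5 + 135*k^4 - 68*k^3 + 27*k^2 - 6*k + 1)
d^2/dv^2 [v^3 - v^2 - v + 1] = 6*v - 2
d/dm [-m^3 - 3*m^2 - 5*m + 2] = -3*m^2 - 6*m - 5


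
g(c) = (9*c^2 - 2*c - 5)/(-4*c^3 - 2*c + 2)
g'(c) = (18*c - 2)/(-4*c^3 - 2*c + 2) + (12*c^2 + 2)*(9*c^2 - 2*c - 5)/(-4*c^3 - 2*c + 2)^2 = ((1 - 9*c)*(2*c^3 + c - 1) - (6*c^2 + 1)*(-9*c^2 + 2*c + 5)/2)/(2*c^3 + c - 1)^2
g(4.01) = -0.50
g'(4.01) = 0.10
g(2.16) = -0.77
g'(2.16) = 0.18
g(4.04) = -0.50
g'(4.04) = 0.10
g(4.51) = -0.45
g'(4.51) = 0.09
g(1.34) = -0.82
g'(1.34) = -0.27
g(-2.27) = 0.86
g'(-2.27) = 0.23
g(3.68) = -0.54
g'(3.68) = 0.12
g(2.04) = -0.79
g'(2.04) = 0.17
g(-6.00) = 0.38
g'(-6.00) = 0.06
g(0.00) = -2.50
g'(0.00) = -3.50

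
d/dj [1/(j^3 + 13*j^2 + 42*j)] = (-3*j^2 - 26*j - 42)/(j^2*(j^2 + 13*j + 42)^2)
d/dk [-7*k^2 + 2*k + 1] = 2 - 14*k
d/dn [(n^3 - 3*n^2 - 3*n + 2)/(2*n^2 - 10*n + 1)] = (2*n^4 - 20*n^3 + 39*n^2 - 14*n + 17)/(4*n^4 - 40*n^3 + 104*n^2 - 20*n + 1)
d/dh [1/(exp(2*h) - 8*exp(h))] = 2*(4 - exp(h))*exp(-h)/(exp(h) - 8)^2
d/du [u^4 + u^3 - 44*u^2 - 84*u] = 4*u^3 + 3*u^2 - 88*u - 84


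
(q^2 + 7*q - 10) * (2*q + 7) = 2*q^3 + 21*q^2 + 29*q - 70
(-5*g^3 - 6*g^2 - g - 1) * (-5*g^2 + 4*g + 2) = 25*g^5 + 10*g^4 - 29*g^3 - 11*g^2 - 6*g - 2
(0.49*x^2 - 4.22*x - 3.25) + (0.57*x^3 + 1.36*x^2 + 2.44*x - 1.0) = 0.57*x^3 + 1.85*x^2 - 1.78*x - 4.25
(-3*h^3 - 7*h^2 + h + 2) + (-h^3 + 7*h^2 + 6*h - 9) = -4*h^3 + 7*h - 7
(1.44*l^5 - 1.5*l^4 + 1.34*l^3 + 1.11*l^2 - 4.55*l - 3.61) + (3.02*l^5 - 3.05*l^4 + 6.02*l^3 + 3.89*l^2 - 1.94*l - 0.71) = 4.46*l^5 - 4.55*l^4 + 7.36*l^3 + 5.0*l^2 - 6.49*l - 4.32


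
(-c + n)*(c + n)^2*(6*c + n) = -6*c^4 - 7*c^3*n + 5*c^2*n^2 + 7*c*n^3 + n^4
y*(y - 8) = y^2 - 8*y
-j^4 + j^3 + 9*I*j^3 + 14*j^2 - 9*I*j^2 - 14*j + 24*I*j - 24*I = (j - 6*I)*(j - 4*I)*(-I*j + 1)*(-I*j + I)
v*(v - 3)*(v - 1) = v^3 - 4*v^2 + 3*v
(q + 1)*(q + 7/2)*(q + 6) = q^3 + 21*q^2/2 + 61*q/2 + 21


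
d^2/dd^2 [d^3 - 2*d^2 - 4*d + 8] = 6*d - 4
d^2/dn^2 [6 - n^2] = -2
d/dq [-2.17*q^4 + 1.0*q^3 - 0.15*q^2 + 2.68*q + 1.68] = -8.68*q^3 + 3.0*q^2 - 0.3*q + 2.68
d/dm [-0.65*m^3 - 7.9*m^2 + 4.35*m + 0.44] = -1.95*m^2 - 15.8*m + 4.35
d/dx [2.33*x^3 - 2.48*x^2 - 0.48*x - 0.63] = 6.99*x^2 - 4.96*x - 0.48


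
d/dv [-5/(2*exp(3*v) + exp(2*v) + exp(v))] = 5*(6*exp(2*v) + 2*exp(v) + 1)*exp(-v)/(2*exp(2*v) + exp(v) + 1)^2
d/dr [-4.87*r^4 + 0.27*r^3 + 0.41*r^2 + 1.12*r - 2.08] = -19.48*r^3 + 0.81*r^2 + 0.82*r + 1.12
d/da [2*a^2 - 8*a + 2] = 4*a - 8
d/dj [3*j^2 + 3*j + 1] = 6*j + 3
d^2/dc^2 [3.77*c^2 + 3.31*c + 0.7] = 7.54000000000000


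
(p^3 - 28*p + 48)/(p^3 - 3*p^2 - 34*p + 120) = (p - 2)/(p - 5)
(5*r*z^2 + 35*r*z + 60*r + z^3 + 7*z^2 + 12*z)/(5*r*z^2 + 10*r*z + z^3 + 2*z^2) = (z^2 + 7*z + 12)/(z*(z + 2))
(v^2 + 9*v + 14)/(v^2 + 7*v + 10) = (v + 7)/(v + 5)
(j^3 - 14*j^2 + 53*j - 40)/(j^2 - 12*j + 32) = (j^2 - 6*j + 5)/(j - 4)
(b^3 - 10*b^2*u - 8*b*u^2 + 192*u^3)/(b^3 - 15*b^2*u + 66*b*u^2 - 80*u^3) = (b^2 - 2*b*u - 24*u^2)/(b^2 - 7*b*u + 10*u^2)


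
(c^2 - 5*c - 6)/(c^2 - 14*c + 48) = (c + 1)/(c - 8)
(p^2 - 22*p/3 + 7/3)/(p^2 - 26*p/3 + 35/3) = (3*p - 1)/(3*p - 5)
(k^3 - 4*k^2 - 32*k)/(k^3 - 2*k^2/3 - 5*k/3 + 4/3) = 3*k*(k^2 - 4*k - 32)/(3*k^3 - 2*k^2 - 5*k + 4)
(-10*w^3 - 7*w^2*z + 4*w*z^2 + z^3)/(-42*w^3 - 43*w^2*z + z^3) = (-10*w^2 + 3*w*z + z^2)/(-42*w^2 - w*z + z^2)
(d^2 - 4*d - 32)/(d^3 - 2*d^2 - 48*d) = (d + 4)/(d*(d + 6))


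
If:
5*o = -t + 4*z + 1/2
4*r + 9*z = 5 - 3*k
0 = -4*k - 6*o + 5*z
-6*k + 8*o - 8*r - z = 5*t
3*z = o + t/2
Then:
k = -22/25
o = 53/150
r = 127/50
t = -179/75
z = -7/25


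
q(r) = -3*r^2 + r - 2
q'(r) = 1 - 6*r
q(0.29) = -1.96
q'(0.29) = -0.74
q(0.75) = -2.94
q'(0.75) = -3.50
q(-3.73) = -47.47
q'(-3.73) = 23.38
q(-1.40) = -9.28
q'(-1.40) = 9.40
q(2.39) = -16.75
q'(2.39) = -13.34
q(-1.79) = -13.40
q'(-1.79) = 11.74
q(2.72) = -21.48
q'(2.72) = -15.32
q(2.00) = -12.00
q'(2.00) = -11.00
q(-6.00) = -116.00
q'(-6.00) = 37.00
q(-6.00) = -116.00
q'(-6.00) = 37.00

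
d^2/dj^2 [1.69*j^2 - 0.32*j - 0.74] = 3.38000000000000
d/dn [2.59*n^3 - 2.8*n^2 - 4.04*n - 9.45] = 7.77*n^2 - 5.6*n - 4.04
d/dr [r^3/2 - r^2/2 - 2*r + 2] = 3*r^2/2 - r - 2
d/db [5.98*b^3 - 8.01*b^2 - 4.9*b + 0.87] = 17.94*b^2 - 16.02*b - 4.9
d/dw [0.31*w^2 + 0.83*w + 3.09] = 0.62*w + 0.83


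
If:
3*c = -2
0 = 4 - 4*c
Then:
No Solution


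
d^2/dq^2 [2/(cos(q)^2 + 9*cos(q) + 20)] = 2*(-4*sin(q)^4 + 3*sin(q)^2 + 855*cos(q)/4 - 27*cos(3*q)/4 + 123)/((cos(q) + 4)^3*(cos(q) + 5)^3)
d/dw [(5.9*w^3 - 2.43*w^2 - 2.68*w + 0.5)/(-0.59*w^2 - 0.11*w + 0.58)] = (-3.481*w^4 - 1.298*w^3 + 8.9521*w^2 - 2.2288*w - 1.4994)/(0.3481*w^4 + 0.1298*w^3 - 0.6723*w^2 - 0.1276*w + 0.3364)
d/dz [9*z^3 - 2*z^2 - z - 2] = 27*z^2 - 4*z - 1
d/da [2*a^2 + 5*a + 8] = 4*a + 5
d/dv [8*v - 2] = 8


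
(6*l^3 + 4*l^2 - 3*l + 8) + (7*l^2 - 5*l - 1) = 6*l^3 + 11*l^2 - 8*l + 7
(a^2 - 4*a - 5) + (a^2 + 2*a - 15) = 2*a^2 - 2*a - 20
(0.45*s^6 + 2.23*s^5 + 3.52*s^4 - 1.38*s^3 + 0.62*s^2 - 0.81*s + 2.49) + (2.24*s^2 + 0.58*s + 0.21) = 0.45*s^6 + 2.23*s^5 + 3.52*s^4 - 1.38*s^3 + 2.86*s^2 - 0.23*s + 2.7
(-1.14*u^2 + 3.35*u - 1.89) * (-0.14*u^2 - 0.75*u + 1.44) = 0.1596*u^4 + 0.386*u^3 - 3.8895*u^2 + 6.2415*u - 2.7216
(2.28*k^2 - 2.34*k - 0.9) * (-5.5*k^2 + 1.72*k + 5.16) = -12.54*k^4 + 16.7916*k^3 + 12.69*k^2 - 13.6224*k - 4.644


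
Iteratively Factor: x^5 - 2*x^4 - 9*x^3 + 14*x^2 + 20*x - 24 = (x - 3)*(x^4 + x^3 - 6*x^2 - 4*x + 8) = (x - 3)*(x + 2)*(x^3 - x^2 - 4*x + 4) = (x - 3)*(x + 2)^2*(x^2 - 3*x + 2) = (x - 3)*(x - 1)*(x + 2)^2*(x - 2)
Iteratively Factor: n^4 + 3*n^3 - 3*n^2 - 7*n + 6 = (n + 2)*(n^3 + n^2 - 5*n + 3) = (n - 1)*(n + 2)*(n^2 + 2*n - 3) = (n - 1)*(n + 2)*(n + 3)*(n - 1)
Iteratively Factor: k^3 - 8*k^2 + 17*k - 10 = (k - 2)*(k^2 - 6*k + 5) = (k - 5)*(k - 2)*(k - 1)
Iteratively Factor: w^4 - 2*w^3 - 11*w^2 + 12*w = (w + 3)*(w^3 - 5*w^2 + 4*w) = (w - 4)*(w + 3)*(w^2 - w) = (w - 4)*(w - 1)*(w + 3)*(w)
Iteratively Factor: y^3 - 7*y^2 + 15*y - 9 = (y - 3)*(y^2 - 4*y + 3) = (y - 3)^2*(y - 1)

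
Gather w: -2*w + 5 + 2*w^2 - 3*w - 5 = 2*w^2 - 5*w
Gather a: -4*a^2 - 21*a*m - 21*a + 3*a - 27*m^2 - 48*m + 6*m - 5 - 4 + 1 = -4*a^2 + a*(-21*m - 18) - 27*m^2 - 42*m - 8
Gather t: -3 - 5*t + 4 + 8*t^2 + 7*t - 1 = 8*t^2 + 2*t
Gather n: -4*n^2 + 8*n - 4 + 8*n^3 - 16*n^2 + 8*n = 8*n^3 - 20*n^2 + 16*n - 4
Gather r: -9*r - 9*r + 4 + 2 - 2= 4 - 18*r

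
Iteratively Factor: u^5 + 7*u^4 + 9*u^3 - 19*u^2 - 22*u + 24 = (u + 3)*(u^4 + 4*u^3 - 3*u^2 - 10*u + 8) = (u - 1)*(u + 3)*(u^3 + 5*u^2 + 2*u - 8) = (u - 1)*(u + 3)*(u + 4)*(u^2 + u - 2) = (u - 1)^2*(u + 3)*(u + 4)*(u + 2)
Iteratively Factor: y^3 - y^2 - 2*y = (y - 2)*(y^2 + y) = y*(y - 2)*(y + 1)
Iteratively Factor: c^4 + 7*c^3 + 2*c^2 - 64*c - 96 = (c + 4)*(c^3 + 3*c^2 - 10*c - 24) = (c + 2)*(c + 4)*(c^2 + c - 12) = (c - 3)*(c + 2)*(c + 4)*(c + 4)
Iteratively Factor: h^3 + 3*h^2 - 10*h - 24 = (h + 4)*(h^2 - h - 6) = (h - 3)*(h + 4)*(h + 2)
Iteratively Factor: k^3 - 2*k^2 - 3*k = (k - 3)*(k^2 + k) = (k - 3)*(k + 1)*(k)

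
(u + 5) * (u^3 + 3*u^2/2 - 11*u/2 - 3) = u^4 + 13*u^3/2 + 2*u^2 - 61*u/2 - 15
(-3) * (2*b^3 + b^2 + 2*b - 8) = -6*b^3 - 3*b^2 - 6*b + 24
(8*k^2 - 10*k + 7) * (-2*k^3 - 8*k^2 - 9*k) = -16*k^5 - 44*k^4 - 6*k^3 + 34*k^2 - 63*k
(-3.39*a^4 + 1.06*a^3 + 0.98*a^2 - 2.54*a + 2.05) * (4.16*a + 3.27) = -14.1024*a^5 - 6.6757*a^4 + 7.543*a^3 - 7.3618*a^2 + 0.222199999999999*a + 6.7035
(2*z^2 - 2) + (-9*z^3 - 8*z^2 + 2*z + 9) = -9*z^3 - 6*z^2 + 2*z + 7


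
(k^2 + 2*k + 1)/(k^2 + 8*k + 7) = (k + 1)/(k + 7)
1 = 1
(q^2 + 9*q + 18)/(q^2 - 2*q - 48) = (q + 3)/(q - 8)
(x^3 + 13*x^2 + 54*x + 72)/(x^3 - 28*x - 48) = (x^2 + 9*x + 18)/(x^2 - 4*x - 12)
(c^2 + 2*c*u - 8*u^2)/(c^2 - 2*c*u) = (c + 4*u)/c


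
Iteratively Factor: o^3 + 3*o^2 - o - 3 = (o + 1)*(o^2 + 2*o - 3) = (o - 1)*(o + 1)*(o + 3)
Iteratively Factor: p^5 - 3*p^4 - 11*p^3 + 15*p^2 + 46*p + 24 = (p - 4)*(p^4 + p^3 - 7*p^2 - 13*p - 6) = (p - 4)*(p + 1)*(p^3 - 7*p - 6) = (p - 4)*(p + 1)*(p + 2)*(p^2 - 2*p - 3) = (p - 4)*(p - 3)*(p + 1)*(p + 2)*(p + 1)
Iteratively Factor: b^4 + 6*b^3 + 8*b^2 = (b + 4)*(b^3 + 2*b^2) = b*(b + 4)*(b^2 + 2*b) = b*(b + 2)*(b + 4)*(b)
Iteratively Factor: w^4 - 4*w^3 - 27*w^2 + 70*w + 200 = (w - 5)*(w^3 + w^2 - 22*w - 40) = (w - 5)^2*(w^2 + 6*w + 8) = (w - 5)^2*(w + 2)*(w + 4)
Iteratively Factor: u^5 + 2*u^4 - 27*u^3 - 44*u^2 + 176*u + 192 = (u - 3)*(u^4 + 5*u^3 - 12*u^2 - 80*u - 64) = (u - 3)*(u + 4)*(u^3 + u^2 - 16*u - 16) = (u - 4)*(u - 3)*(u + 4)*(u^2 + 5*u + 4) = (u - 4)*(u - 3)*(u + 1)*(u + 4)*(u + 4)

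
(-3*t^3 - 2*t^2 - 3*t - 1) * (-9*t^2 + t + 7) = 27*t^5 + 15*t^4 + 4*t^3 - 8*t^2 - 22*t - 7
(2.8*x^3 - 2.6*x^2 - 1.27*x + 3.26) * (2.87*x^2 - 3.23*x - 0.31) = 8.036*x^5 - 16.506*x^4 + 3.8851*x^3 + 14.2643*x^2 - 10.1361*x - 1.0106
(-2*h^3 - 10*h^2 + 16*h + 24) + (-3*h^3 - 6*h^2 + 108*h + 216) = -5*h^3 - 16*h^2 + 124*h + 240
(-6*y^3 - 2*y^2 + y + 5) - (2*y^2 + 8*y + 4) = -6*y^3 - 4*y^2 - 7*y + 1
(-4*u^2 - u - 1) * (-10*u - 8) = 40*u^3 + 42*u^2 + 18*u + 8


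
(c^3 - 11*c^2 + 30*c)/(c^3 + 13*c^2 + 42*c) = (c^2 - 11*c + 30)/(c^2 + 13*c + 42)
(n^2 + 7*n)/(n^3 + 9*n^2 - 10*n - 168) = n/(n^2 + 2*n - 24)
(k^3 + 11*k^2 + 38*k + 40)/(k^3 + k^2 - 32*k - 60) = (k + 4)/(k - 6)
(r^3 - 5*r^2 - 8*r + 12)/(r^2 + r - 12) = (r^3 - 5*r^2 - 8*r + 12)/(r^2 + r - 12)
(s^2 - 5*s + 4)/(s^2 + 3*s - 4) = (s - 4)/(s + 4)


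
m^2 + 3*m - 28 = (m - 4)*(m + 7)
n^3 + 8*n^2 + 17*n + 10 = (n + 1)*(n + 2)*(n + 5)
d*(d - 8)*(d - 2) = d^3 - 10*d^2 + 16*d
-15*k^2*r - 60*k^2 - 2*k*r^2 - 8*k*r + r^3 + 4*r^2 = (-5*k + r)*(3*k + r)*(r + 4)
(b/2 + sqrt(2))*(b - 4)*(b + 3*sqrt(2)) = b^3/2 - 2*b^2 + 5*sqrt(2)*b^2/2 - 10*sqrt(2)*b + 6*b - 24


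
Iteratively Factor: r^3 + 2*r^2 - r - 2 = (r + 2)*(r^2 - 1) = (r - 1)*(r + 2)*(r + 1)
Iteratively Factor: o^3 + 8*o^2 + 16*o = (o + 4)*(o^2 + 4*o) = (o + 4)^2*(o)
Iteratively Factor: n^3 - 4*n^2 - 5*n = (n)*(n^2 - 4*n - 5) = n*(n - 5)*(n + 1)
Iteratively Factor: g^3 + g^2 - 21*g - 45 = (g + 3)*(g^2 - 2*g - 15) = (g + 3)^2*(g - 5)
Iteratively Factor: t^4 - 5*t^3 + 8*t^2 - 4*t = (t)*(t^3 - 5*t^2 + 8*t - 4) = t*(t - 2)*(t^2 - 3*t + 2) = t*(t - 2)^2*(t - 1)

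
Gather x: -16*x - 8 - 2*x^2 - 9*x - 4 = -2*x^2 - 25*x - 12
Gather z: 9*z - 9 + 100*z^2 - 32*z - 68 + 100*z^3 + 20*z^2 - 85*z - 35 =100*z^3 + 120*z^2 - 108*z - 112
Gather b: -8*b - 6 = -8*b - 6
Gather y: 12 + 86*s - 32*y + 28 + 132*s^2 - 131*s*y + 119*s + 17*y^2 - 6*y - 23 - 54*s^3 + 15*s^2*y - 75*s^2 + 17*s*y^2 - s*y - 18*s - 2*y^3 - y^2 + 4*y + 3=-54*s^3 + 57*s^2 + 187*s - 2*y^3 + y^2*(17*s + 16) + y*(15*s^2 - 132*s - 34) + 20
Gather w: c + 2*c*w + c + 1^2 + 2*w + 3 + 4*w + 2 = 2*c + w*(2*c + 6) + 6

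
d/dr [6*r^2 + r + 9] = 12*r + 1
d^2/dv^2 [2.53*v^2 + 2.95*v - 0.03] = 5.06000000000000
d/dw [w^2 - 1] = 2*w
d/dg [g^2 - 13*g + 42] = 2*g - 13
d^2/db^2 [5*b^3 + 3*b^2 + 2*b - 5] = 30*b + 6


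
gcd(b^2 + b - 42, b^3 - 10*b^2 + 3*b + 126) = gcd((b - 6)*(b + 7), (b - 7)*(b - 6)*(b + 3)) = b - 6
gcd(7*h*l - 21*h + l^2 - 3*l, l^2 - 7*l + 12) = l - 3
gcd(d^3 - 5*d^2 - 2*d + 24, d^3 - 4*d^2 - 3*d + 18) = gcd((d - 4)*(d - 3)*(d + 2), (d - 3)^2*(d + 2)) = d^2 - d - 6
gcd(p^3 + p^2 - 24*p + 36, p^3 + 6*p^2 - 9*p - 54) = p^2 + 3*p - 18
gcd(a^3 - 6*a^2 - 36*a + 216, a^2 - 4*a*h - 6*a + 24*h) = a - 6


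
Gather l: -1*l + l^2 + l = l^2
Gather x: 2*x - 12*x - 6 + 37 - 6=25 - 10*x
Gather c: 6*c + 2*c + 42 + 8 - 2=8*c + 48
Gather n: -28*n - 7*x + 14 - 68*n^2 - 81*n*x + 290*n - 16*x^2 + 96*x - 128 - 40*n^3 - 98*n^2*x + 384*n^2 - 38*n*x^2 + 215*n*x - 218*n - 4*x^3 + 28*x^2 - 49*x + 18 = -40*n^3 + n^2*(316 - 98*x) + n*(-38*x^2 + 134*x + 44) - 4*x^3 + 12*x^2 + 40*x - 96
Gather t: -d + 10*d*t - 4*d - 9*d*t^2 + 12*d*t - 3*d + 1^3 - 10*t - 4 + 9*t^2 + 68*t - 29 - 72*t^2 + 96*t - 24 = -8*d + t^2*(-9*d - 63) + t*(22*d + 154) - 56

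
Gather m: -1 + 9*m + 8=9*m + 7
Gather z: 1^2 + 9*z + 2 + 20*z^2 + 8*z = 20*z^2 + 17*z + 3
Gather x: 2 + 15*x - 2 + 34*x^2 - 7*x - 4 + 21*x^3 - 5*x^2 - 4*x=21*x^3 + 29*x^2 + 4*x - 4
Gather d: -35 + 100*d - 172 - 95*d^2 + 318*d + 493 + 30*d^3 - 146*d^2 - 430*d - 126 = 30*d^3 - 241*d^2 - 12*d + 160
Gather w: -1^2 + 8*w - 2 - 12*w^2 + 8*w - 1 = -12*w^2 + 16*w - 4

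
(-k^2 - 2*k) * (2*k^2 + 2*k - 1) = -2*k^4 - 6*k^3 - 3*k^2 + 2*k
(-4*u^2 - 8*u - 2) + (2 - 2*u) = -4*u^2 - 10*u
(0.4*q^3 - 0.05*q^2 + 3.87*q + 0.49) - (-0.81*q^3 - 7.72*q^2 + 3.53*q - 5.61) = 1.21*q^3 + 7.67*q^2 + 0.34*q + 6.1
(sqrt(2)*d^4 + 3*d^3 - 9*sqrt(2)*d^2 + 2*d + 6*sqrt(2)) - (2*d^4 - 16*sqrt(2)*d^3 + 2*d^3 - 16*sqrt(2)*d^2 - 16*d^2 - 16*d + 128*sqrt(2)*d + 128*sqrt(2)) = -2*d^4 + sqrt(2)*d^4 + d^3 + 16*sqrt(2)*d^3 + 7*sqrt(2)*d^2 + 16*d^2 - 128*sqrt(2)*d + 18*d - 122*sqrt(2)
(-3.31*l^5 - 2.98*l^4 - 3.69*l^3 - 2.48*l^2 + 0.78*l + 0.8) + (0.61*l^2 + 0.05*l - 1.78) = -3.31*l^5 - 2.98*l^4 - 3.69*l^3 - 1.87*l^2 + 0.83*l - 0.98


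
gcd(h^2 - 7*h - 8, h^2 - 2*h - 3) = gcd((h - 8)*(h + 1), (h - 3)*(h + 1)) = h + 1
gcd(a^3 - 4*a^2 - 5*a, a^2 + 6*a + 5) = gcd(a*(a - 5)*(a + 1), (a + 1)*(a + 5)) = a + 1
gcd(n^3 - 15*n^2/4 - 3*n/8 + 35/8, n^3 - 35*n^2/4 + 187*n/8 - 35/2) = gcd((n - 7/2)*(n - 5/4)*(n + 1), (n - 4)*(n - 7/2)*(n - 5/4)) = n^2 - 19*n/4 + 35/8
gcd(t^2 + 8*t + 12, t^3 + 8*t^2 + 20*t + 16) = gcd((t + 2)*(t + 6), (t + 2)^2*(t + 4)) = t + 2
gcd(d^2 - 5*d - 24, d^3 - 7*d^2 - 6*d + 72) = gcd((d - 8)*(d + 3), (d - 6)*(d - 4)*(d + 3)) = d + 3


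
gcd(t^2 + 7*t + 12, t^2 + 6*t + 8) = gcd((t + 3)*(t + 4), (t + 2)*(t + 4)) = t + 4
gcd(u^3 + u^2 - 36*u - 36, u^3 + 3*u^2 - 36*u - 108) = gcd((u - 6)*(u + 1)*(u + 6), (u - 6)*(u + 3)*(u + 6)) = u^2 - 36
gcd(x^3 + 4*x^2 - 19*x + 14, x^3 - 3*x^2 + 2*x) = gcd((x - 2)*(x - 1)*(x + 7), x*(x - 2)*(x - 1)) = x^2 - 3*x + 2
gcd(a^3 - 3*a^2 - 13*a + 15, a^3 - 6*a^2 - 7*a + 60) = a^2 - 2*a - 15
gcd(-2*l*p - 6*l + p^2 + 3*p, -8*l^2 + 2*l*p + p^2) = -2*l + p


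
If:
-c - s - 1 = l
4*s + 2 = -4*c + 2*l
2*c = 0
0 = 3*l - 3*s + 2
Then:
No Solution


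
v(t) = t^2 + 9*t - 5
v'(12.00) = 33.00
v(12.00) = 247.00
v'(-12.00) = -15.00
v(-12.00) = 31.00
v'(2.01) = 13.02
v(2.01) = 17.13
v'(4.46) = 17.92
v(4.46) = 55.03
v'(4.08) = 17.16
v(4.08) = 48.37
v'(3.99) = 16.98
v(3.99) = 46.83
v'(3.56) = 16.12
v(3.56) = 39.71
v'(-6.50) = -4.00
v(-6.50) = -21.25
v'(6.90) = 22.80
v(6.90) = 104.71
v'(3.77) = 16.54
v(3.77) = 43.14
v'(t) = 2*t + 9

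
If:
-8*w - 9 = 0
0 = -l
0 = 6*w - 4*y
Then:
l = 0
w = -9/8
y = -27/16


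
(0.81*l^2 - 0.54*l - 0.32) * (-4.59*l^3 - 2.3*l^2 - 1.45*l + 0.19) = -3.7179*l^5 + 0.6156*l^4 + 1.5363*l^3 + 1.6729*l^2 + 0.3614*l - 0.0608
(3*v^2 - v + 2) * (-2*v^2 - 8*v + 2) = -6*v^4 - 22*v^3 + 10*v^2 - 18*v + 4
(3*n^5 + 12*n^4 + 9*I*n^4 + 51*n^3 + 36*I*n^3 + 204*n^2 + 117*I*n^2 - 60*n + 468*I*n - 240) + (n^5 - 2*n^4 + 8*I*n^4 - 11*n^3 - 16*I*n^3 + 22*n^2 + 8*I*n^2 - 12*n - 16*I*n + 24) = 4*n^5 + 10*n^4 + 17*I*n^4 + 40*n^3 + 20*I*n^3 + 226*n^2 + 125*I*n^2 - 72*n + 452*I*n - 216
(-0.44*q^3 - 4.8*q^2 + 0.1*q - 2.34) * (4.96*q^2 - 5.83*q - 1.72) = -2.1824*q^5 - 21.2428*q^4 + 29.2368*q^3 - 3.9334*q^2 + 13.4702*q + 4.0248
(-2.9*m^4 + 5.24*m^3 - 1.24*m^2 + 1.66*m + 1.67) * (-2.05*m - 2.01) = 5.945*m^5 - 4.913*m^4 - 7.9904*m^3 - 0.9106*m^2 - 6.7601*m - 3.3567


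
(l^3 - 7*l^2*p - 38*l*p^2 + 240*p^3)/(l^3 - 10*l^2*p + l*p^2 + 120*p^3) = (l + 6*p)/(l + 3*p)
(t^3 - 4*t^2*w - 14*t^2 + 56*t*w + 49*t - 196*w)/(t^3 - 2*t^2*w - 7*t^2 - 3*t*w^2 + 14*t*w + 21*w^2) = (t^2 - 4*t*w - 7*t + 28*w)/(t^2 - 2*t*w - 3*w^2)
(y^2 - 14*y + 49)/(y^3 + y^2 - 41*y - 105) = (y - 7)/(y^2 + 8*y + 15)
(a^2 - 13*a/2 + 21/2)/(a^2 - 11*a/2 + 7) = (a - 3)/(a - 2)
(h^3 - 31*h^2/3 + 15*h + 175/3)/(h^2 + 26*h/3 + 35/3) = (h^2 - 12*h + 35)/(h + 7)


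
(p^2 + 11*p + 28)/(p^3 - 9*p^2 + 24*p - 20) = (p^2 + 11*p + 28)/(p^3 - 9*p^2 + 24*p - 20)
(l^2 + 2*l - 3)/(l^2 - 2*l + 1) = (l + 3)/(l - 1)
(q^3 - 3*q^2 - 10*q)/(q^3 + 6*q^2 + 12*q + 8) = q*(q - 5)/(q^2 + 4*q + 4)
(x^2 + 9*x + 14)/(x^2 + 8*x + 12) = (x + 7)/(x + 6)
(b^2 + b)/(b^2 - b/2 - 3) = 2*b*(b + 1)/(2*b^2 - b - 6)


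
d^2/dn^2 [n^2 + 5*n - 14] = 2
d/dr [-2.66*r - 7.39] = -2.66000000000000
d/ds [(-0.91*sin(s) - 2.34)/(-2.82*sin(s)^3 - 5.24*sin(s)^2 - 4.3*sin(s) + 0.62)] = (-28.3725*sin(s) + 1.2831*sin(3*s) + 12.2824*cos(2*s) - 22.9086)*cos(s)/(2.82*sin(s)^3 + 5.24*sin(s)^2 + 4.3*sin(s) - 0.62)^2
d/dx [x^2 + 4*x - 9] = 2*x + 4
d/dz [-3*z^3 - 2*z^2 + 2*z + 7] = -9*z^2 - 4*z + 2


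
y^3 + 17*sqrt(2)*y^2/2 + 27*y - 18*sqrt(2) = (y - sqrt(2)/2)*(y + 3*sqrt(2))*(y + 6*sqrt(2))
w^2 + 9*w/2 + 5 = (w + 2)*(w + 5/2)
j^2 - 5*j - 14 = (j - 7)*(j + 2)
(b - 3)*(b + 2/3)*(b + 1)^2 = b^4 - b^3/3 - 17*b^2/3 - 19*b/3 - 2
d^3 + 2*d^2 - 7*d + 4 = (d - 1)^2*(d + 4)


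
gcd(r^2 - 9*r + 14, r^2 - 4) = r - 2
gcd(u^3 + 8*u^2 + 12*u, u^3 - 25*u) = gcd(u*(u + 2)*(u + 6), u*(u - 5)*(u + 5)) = u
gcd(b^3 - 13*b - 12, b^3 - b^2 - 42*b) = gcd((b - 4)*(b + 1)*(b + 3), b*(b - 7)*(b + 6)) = 1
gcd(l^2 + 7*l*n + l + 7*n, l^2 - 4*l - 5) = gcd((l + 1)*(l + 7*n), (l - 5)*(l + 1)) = l + 1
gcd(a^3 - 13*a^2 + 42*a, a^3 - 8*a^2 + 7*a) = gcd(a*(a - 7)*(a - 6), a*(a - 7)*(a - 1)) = a^2 - 7*a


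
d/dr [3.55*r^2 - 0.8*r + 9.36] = 7.1*r - 0.8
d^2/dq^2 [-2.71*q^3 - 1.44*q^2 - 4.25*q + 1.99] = -16.26*q - 2.88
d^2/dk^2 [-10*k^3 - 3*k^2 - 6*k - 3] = -60*k - 6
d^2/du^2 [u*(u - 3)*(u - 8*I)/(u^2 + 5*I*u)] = 26*(-5 + 3*I)/(u^3 + 15*I*u^2 - 75*u - 125*I)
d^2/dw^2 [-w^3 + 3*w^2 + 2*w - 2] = 6 - 6*w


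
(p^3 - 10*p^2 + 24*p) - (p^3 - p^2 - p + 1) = -9*p^2 + 25*p - 1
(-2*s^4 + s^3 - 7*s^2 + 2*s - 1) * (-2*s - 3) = 4*s^5 + 4*s^4 + 11*s^3 + 17*s^2 - 4*s + 3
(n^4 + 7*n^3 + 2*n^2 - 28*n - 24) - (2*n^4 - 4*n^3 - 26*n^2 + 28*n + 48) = -n^4 + 11*n^3 + 28*n^2 - 56*n - 72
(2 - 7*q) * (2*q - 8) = -14*q^2 + 60*q - 16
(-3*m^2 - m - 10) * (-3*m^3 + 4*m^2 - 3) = 9*m^5 - 9*m^4 + 26*m^3 - 31*m^2 + 3*m + 30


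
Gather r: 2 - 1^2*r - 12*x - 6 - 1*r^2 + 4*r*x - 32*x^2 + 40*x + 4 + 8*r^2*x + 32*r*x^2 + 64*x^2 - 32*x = r^2*(8*x - 1) + r*(32*x^2 + 4*x - 1) + 32*x^2 - 4*x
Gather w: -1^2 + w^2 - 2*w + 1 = w^2 - 2*w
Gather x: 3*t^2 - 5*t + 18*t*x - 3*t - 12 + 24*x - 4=3*t^2 - 8*t + x*(18*t + 24) - 16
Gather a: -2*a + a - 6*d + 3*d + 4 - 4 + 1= -a - 3*d + 1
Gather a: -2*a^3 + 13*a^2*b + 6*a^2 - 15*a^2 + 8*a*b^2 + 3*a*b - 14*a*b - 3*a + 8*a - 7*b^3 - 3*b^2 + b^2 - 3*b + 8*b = -2*a^3 + a^2*(13*b - 9) + a*(8*b^2 - 11*b + 5) - 7*b^3 - 2*b^2 + 5*b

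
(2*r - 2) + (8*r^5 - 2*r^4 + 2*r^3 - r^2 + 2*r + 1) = 8*r^5 - 2*r^4 + 2*r^3 - r^2 + 4*r - 1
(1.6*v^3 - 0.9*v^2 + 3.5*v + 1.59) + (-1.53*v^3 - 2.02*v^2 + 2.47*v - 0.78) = 0.0700000000000001*v^3 - 2.92*v^2 + 5.97*v + 0.81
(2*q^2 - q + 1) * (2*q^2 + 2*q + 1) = 4*q^4 + 2*q^3 + 2*q^2 + q + 1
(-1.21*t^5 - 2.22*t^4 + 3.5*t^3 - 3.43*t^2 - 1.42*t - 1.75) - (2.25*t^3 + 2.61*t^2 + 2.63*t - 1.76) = -1.21*t^5 - 2.22*t^4 + 1.25*t^3 - 6.04*t^2 - 4.05*t + 0.01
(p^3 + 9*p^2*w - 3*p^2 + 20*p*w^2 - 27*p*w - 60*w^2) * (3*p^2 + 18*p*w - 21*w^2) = 3*p^5 + 45*p^4*w - 9*p^4 + 201*p^3*w^2 - 135*p^3*w + 171*p^2*w^3 - 603*p^2*w^2 - 420*p*w^4 - 513*p*w^3 + 1260*w^4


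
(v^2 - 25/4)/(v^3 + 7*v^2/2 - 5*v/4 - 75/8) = 2*(2*v - 5)/(4*v^2 + 4*v - 15)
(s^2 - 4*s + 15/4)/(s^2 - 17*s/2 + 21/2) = (s - 5/2)/(s - 7)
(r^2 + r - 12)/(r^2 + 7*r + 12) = (r - 3)/(r + 3)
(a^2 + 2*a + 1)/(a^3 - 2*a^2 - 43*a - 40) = (a + 1)/(a^2 - 3*a - 40)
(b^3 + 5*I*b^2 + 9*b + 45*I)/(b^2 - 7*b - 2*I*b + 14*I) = (b^3 + 5*I*b^2 + 9*b + 45*I)/(b^2 - 7*b - 2*I*b + 14*I)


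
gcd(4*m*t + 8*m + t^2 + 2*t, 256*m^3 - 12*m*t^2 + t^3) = 4*m + t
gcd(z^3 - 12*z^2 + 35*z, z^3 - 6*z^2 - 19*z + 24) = 1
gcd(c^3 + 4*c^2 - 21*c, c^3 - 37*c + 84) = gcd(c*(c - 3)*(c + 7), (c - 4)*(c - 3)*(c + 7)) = c^2 + 4*c - 21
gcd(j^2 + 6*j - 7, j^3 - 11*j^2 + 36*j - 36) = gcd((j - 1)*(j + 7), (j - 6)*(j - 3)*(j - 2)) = 1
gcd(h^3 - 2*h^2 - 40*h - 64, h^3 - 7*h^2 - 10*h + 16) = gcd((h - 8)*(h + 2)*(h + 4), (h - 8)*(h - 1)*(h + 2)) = h^2 - 6*h - 16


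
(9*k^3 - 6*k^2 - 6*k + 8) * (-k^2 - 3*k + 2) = -9*k^5 - 21*k^4 + 42*k^3 - 2*k^2 - 36*k + 16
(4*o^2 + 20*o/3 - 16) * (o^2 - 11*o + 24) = 4*o^4 - 112*o^3/3 + 20*o^2/3 + 336*o - 384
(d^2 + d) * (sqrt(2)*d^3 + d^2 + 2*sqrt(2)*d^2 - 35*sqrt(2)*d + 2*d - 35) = sqrt(2)*d^5 + d^4 + 3*sqrt(2)*d^4 - 33*sqrt(2)*d^3 + 3*d^3 - 35*sqrt(2)*d^2 - 33*d^2 - 35*d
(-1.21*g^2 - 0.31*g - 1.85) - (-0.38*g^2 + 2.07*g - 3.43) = -0.83*g^2 - 2.38*g + 1.58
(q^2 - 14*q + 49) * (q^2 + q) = q^4 - 13*q^3 + 35*q^2 + 49*q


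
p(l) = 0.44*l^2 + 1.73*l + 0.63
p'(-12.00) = -8.83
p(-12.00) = 43.23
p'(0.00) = 1.73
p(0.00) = 0.63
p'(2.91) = 4.29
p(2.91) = 9.39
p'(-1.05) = 0.81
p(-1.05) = -0.70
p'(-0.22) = 1.54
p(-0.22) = 0.27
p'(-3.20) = -1.09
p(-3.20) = -0.40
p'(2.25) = 3.71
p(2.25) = 6.75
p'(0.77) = 2.41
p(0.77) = 2.22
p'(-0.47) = 1.32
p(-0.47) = -0.09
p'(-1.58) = 0.34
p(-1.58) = -1.00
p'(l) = 0.88*l + 1.73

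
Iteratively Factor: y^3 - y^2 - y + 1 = (y - 1)*(y^2 - 1) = (y - 1)*(y + 1)*(y - 1)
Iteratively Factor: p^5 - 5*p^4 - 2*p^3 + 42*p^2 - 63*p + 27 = (p + 3)*(p^4 - 8*p^3 + 22*p^2 - 24*p + 9) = (p - 3)*(p + 3)*(p^3 - 5*p^2 + 7*p - 3) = (p - 3)*(p - 1)*(p + 3)*(p^2 - 4*p + 3) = (p - 3)^2*(p - 1)*(p + 3)*(p - 1)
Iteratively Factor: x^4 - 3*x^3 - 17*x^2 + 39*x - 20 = (x - 1)*(x^3 - 2*x^2 - 19*x + 20) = (x - 5)*(x - 1)*(x^2 + 3*x - 4) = (x - 5)*(x - 1)*(x + 4)*(x - 1)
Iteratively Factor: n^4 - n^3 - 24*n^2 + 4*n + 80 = (n - 2)*(n^3 + n^2 - 22*n - 40) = (n - 2)*(n + 4)*(n^2 - 3*n - 10) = (n - 2)*(n + 2)*(n + 4)*(n - 5)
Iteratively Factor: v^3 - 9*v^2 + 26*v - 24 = (v - 4)*(v^2 - 5*v + 6) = (v - 4)*(v - 2)*(v - 3)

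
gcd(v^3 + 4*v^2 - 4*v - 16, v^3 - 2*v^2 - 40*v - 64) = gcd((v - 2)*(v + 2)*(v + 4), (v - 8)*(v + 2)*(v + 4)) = v^2 + 6*v + 8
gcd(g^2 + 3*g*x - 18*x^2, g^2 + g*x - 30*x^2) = g + 6*x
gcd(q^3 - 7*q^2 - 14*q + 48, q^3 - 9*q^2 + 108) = q + 3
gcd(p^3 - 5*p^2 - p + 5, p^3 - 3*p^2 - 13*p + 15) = p^2 - 6*p + 5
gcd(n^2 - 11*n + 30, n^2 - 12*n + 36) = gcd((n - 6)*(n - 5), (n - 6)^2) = n - 6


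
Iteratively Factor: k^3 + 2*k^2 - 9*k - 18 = (k + 3)*(k^2 - k - 6) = (k - 3)*(k + 3)*(k + 2)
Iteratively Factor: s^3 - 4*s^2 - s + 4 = (s - 4)*(s^2 - 1) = (s - 4)*(s + 1)*(s - 1)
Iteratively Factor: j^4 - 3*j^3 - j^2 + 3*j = (j + 1)*(j^3 - 4*j^2 + 3*j) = (j - 3)*(j + 1)*(j^2 - j) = (j - 3)*(j - 1)*(j + 1)*(j)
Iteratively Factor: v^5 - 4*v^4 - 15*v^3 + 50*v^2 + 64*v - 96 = (v + 2)*(v^4 - 6*v^3 - 3*v^2 + 56*v - 48) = (v - 4)*(v + 2)*(v^3 - 2*v^2 - 11*v + 12) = (v - 4)^2*(v + 2)*(v^2 + 2*v - 3) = (v - 4)^2*(v + 2)*(v + 3)*(v - 1)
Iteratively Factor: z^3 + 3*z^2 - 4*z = (z)*(z^2 + 3*z - 4) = z*(z + 4)*(z - 1)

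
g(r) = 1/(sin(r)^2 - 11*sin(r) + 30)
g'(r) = (-2*sin(r)*cos(r) + 11*cos(r))/(sin(r)^2 - 11*sin(r) + 30)^2 = (11 - 2*sin(r))*cos(r)/(sin(r)^2 - 11*sin(r) + 30)^2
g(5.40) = 0.03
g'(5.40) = 0.01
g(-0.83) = 0.03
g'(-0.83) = 0.01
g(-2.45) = 0.03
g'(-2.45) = -0.01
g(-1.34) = 0.02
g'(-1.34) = 0.00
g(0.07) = 0.03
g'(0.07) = 0.01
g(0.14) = 0.04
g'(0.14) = 0.01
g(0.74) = 0.04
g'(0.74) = 0.01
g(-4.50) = 0.05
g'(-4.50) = -0.00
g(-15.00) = 0.03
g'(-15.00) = -0.00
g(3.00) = 0.04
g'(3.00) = -0.01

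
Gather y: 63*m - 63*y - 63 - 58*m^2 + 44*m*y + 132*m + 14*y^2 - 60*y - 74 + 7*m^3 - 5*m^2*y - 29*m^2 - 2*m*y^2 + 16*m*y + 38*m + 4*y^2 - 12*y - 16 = 7*m^3 - 87*m^2 + 233*m + y^2*(18 - 2*m) + y*(-5*m^2 + 60*m - 135) - 153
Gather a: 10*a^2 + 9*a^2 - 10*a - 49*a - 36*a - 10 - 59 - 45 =19*a^2 - 95*a - 114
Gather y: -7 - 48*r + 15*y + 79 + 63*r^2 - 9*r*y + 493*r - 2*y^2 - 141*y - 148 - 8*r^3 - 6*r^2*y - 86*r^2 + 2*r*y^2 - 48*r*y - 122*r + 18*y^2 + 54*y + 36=-8*r^3 - 23*r^2 + 323*r + y^2*(2*r + 16) + y*(-6*r^2 - 57*r - 72) - 40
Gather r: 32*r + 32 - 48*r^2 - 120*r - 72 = -48*r^2 - 88*r - 40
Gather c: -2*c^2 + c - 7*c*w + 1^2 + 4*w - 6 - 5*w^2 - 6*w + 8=-2*c^2 + c*(1 - 7*w) - 5*w^2 - 2*w + 3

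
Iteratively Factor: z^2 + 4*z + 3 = (z + 3)*(z + 1)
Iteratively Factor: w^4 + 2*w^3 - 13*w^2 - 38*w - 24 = (w + 1)*(w^3 + w^2 - 14*w - 24) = (w + 1)*(w + 2)*(w^2 - w - 12) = (w - 4)*(w + 1)*(w + 2)*(w + 3)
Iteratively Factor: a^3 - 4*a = (a)*(a^2 - 4) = a*(a + 2)*(a - 2)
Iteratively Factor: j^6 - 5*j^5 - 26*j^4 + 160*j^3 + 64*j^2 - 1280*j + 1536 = (j - 4)*(j^5 - j^4 - 30*j^3 + 40*j^2 + 224*j - 384) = (j - 4)*(j - 2)*(j^4 + j^3 - 28*j^2 - 16*j + 192) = (j - 4)*(j - 2)*(j + 4)*(j^3 - 3*j^2 - 16*j + 48) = (j - 4)*(j - 2)*(j + 4)^2*(j^2 - 7*j + 12) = (j - 4)^2*(j - 2)*(j + 4)^2*(j - 3)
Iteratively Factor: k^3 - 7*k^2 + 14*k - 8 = (k - 2)*(k^2 - 5*k + 4) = (k - 4)*(k - 2)*(k - 1)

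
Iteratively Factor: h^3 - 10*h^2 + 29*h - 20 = (h - 4)*(h^2 - 6*h + 5) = (h - 4)*(h - 1)*(h - 5)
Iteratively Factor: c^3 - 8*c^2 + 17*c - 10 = (c - 1)*(c^2 - 7*c + 10) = (c - 2)*(c - 1)*(c - 5)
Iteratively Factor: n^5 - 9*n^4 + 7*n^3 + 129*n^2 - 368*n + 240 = (n - 5)*(n^4 - 4*n^3 - 13*n^2 + 64*n - 48) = (n - 5)*(n - 4)*(n^3 - 13*n + 12) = (n - 5)*(n - 4)*(n - 3)*(n^2 + 3*n - 4) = (n - 5)*(n - 4)*(n - 3)*(n - 1)*(n + 4)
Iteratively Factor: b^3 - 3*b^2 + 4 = (b - 2)*(b^2 - b - 2) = (b - 2)^2*(b + 1)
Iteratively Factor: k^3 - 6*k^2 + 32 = (k - 4)*(k^2 - 2*k - 8) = (k - 4)^2*(k + 2)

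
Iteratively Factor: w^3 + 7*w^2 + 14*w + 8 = (w + 1)*(w^2 + 6*w + 8) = (w + 1)*(w + 4)*(w + 2)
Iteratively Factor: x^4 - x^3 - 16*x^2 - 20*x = (x + 2)*(x^3 - 3*x^2 - 10*x) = x*(x + 2)*(x^2 - 3*x - 10) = x*(x - 5)*(x + 2)*(x + 2)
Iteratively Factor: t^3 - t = (t - 1)*(t^2 + t) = t*(t - 1)*(t + 1)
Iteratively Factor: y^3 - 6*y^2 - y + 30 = (y - 5)*(y^2 - y - 6) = (y - 5)*(y + 2)*(y - 3)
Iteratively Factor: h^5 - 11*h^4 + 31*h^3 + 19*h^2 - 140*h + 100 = (h - 1)*(h^4 - 10*h^3 + 21*h^2 + 40*h - 100) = (h - 1)*(h + 2)*(h^3 - 12*h^2 + 45*h - 50) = (h - 5)*(h - 1)*(h + 2)*(h^2 - 7*h + 10) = (h - 5)^2*(h - 1)*(h + 2)*(h - 2)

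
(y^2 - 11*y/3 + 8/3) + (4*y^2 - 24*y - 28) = 5*y^2 - 83*y/3 - 76/3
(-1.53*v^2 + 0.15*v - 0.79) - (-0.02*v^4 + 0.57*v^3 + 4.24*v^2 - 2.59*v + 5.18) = 0.02*v^4 - 0.57*v^3 - 5.77*v^2 + 2.74*v - 5.97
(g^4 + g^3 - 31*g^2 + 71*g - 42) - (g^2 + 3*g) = g^4 + g^3 - 32*g^2 + 68*g - 42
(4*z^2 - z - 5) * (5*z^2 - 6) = 20*z^4 - 5*z^3 - 49*z^2 + 6*z + 30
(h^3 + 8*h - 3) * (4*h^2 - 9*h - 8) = 4*h^5 - 9*h^4 + 24*h^3 - 84*h^2 - 37*h + 24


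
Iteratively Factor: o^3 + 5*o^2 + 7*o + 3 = (o + 1)*(o^2 + 4*o + 3) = (o + 1)^2*(o + 3)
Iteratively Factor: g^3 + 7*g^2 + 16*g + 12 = (g + 3)*(g^2 + 4*g + 4) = (g + 2)*(g + 3)*(g + 2)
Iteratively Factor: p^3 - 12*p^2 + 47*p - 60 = (p - 4)*(p^2 - 8*p + 15) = (p - 4)*(p - 3)*(p - 5)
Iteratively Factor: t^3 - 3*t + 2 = (t - 1)*(t^2 + t - 2) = (t - 1)*(t + 2)*(t - 1)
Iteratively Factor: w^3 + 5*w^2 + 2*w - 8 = (w - 1)*(w^2 + 6*w + 8) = (w - 1)*(w + 4)*(w + 2)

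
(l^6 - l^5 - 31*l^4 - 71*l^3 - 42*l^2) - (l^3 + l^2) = l^6 - l^5 - 31*l^4 - 72*l^3 - 43*l^2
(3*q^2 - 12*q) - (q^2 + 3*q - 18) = 2*q^2 - 15*q + 18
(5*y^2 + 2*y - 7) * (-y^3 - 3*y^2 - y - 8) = -5*y^5 - 17*y^4 - 4*y^3 - 21*y^2 - 9*y + 56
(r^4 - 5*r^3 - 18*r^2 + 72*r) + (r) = r^4 - 5*r^3 - 18*r^2 + 73*r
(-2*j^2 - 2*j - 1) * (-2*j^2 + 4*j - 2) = 4*j^4 - 4*j^3 - 2*j^2 + 2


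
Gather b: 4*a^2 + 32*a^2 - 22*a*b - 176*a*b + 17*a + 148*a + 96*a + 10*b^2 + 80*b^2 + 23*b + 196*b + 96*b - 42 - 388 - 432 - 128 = 36*a^2 + 261*a + 90*b^2 + b*(315 - 198*a) - 990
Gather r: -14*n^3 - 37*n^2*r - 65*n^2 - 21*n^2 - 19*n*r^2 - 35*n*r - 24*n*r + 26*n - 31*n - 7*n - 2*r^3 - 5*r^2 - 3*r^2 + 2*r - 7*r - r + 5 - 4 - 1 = -14*n^3 - 86*n^2 - 12*n - 2*r^3 + r^2*(-19*n - 8) + r*(-37*n^2 - 59*n - 6)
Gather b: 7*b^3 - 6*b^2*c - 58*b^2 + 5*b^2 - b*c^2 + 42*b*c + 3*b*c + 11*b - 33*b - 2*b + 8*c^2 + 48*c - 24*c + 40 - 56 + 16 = 7*b^3 + b^2*(-6*c - 53) + b*(-c^2 + 45*c - 24) + 8*c^2 + 24*c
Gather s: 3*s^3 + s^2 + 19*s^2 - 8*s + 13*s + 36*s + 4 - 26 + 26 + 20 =3*s^3 + 20*s^2 + 41*s + 24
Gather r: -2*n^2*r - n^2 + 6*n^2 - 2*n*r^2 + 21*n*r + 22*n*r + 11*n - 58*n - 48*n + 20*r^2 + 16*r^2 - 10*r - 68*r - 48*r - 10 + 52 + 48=5*n^2 - 95*n + r^2*(36 - 2*n) + r*(-2*n^2 + 43*n - 126) + 90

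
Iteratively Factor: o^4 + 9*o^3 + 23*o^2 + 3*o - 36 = (o + 3)*(o^3 + 6*o^2 + 5*o - 12) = (o + 3)^2*(o^2 + 3*o - 4) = (o - 1)*(o + 3)^2*(o + 4)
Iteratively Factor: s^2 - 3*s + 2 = (s - 1)*(s - 2)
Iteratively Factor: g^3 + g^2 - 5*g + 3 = (g - 1)*(g^2 + 2*g - 3) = (g - 1)*(g + 3)*(g - 1)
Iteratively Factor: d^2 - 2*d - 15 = (d - 5)*(d + 3)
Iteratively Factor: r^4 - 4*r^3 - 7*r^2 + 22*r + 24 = (r - 3)*(r^3 - r^2 - 10*r - 8) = (r - 3)*(r + 1)*(r^2 - 2*r - 8) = (r - 4)*(r - 3)*(r + 1)*(r + 2)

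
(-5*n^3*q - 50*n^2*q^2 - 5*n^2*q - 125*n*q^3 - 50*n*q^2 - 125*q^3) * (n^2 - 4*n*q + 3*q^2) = -5*n^5*q - 30*n^4*q^2 - 5*n^4*q + 60*n^3*q^3 - 30*n^3*q^2 + 350*n^2*q^4 + 60*n^2*q^3 - 375*n*q^5 + 350*n*q^4 - 375*q^5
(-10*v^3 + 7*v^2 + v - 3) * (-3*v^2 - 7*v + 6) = 30*v^5 + 49*v^4 - 112*v^3 + 44*v^2 + 27*v - 18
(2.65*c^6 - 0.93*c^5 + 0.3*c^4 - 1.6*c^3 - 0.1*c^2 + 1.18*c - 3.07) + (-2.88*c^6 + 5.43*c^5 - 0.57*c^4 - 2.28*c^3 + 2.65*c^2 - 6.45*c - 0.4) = -0.23*c^6 + 4.5*c^5 - 0.27*c^4 - 3.88*c^3 + 2.55*c^2 - 5.27*c - 3.47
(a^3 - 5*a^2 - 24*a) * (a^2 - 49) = a^5 - 5*a^4 - 73*a^3 + 245*a^2 + 1176*a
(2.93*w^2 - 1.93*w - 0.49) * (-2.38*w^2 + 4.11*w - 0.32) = -6.9734*w^4 + 16.6357*w^3 - 7.7037*w^2 - 1.3963*w + 0.1568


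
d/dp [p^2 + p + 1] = 2*p + 1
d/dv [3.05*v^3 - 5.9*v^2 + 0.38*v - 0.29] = 9.15*v^2 - 11.8*v + 0.38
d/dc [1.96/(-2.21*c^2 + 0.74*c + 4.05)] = (8.6632*c - 1.4504)/(-2.21*c^2 + 0.74*c + 4.05)^2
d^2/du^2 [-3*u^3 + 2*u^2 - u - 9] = 4 - 18*u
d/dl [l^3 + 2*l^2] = l*(3*l + 4)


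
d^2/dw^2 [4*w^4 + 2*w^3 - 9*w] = 12*w*(4*w + 1)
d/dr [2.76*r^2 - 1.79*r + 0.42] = 5.52*r - 1.79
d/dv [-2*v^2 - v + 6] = -4*v - 1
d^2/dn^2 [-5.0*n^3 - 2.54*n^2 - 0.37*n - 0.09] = -30.0*n - 5.08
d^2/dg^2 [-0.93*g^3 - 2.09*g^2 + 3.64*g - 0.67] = -5.58*g - 4.18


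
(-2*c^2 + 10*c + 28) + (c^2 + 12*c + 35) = -c^2 + 22*c + 63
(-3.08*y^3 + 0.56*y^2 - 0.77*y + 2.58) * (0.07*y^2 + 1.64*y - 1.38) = -0.2156*y^5 - 5.012*y^4 + 5.1149*y^3 - 1.855*y^2 + 5.2938*y - 3.5604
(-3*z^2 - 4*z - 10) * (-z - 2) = 3*z^3 + 10*z^2 + 18*z + 20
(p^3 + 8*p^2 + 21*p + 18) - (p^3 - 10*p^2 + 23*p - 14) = 18*p^2 - 2*p + 32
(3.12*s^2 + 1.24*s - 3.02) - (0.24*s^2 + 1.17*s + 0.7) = 2.88*s^2 + 0.0700000000000001*s - 3.72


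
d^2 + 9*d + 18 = (d + 3)*(d + 6)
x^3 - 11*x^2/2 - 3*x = x*(x - 6)*(x + 1/2)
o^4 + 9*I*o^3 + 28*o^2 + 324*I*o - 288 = (o - 6*I)*(o + I)*(o + 6*I)*(o + 8*I)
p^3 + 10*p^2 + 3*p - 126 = (p - 3)*(p + 6)*(p + 7)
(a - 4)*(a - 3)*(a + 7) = a^3 - 37*a + 84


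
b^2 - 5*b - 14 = (b - 7)*(b + 2)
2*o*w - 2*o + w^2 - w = (2*o + w)*(w - 1)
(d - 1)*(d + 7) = d^2 + 6*d - 7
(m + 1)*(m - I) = m^2 + m - I*m - I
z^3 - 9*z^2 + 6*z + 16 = (z - 8)*(z - 2)*(z + 1)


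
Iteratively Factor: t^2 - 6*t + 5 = (t - 1)*(t - 5)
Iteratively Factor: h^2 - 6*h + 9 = (h - 3)*(h - 3)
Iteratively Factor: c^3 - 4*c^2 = (c)*(c^2 - 4*c) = c*(c - 4)*(c)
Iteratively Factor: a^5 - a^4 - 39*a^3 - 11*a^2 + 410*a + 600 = (a - 5)*(a^4 + 4*a^3 - 19*a^2 - 106*a - 120) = (a - 5)*(a + 2)*(a^3 + 2*a^2 - 23*a - 60) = (a - 5)*(a + 2)*(a + 3)*(a^2 - a - 20) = (a - 5)*(a + 2)*(a + 3)*(a + 4)*(a - 5)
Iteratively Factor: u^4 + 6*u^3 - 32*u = (u)*(u^3 + 6*u^2 - 32) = u*(u - 2)*(u^2 + 8*u + 16) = u*(u - 2)*(u + 4)*(u + 4)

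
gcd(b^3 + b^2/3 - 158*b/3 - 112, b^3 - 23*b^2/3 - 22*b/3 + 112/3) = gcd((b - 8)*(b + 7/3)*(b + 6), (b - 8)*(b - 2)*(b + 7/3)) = b^2 - 17*b/3 - 56/3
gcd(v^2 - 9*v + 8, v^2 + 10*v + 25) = 1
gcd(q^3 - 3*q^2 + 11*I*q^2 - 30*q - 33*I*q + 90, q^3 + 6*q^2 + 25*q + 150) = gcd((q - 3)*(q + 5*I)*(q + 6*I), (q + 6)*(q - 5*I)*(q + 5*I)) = q + 5*I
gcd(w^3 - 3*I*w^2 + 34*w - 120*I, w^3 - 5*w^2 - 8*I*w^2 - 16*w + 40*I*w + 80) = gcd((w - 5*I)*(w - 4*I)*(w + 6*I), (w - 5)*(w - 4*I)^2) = w - 4*I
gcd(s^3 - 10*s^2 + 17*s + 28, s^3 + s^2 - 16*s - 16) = s^2 - 3*s - 4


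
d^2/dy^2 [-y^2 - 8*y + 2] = -2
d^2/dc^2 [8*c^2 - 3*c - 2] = 16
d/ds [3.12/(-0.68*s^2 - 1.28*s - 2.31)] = (4.2432*s + 3.9936)/(0.68*s^2 + 1.28*s + 2.31)^2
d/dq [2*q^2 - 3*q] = 4*q - 3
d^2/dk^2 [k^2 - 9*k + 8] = 2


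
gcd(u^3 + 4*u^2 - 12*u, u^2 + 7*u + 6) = u + 6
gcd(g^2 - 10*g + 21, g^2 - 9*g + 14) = g - 7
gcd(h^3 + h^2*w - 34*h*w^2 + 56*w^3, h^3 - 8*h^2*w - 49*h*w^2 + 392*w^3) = h + 7*w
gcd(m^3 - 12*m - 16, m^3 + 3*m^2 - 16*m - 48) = m - 4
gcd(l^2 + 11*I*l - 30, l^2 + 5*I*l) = l + 5*I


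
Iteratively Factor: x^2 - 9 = (x + 3)*(x - 3)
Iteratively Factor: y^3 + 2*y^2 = (y)*(y^2 + 2*y) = y^2*(y + 2)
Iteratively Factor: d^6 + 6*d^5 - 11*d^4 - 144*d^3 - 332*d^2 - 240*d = (d)*(d^5 + 6*d^4 - 11*d^3 - 144*d^2 - 332*d - 240) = d*(d + 2)*(d^4 + 4*d^3 - 19*d^2 - 106*d - 120) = d*(d + 2)*(d + 4)*(d^3 - 19*d - 30) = d*(d - 5)*(d + 2)*(d + 4)*(d^2 + 5*d + 6) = d*(d - 5)*(d + 2)^2*(d + 4)*(d + 3)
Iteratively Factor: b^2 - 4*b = (b - 4)*(b)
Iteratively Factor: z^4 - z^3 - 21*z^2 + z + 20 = (z - 1)*(z^3 - 21*z - 20) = (z - 5)*(z - 1)*(z^2 + 5*z + 4) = (z - 5)*(z - 1)*(z + 1)*(z + 4)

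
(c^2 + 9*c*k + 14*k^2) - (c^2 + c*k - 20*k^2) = 8*c*k + 34*k^2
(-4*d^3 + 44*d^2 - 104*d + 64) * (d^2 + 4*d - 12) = -4*d^5 + 28*d^4 + 120*d^3 - 880*d^2 + 1504*d - 768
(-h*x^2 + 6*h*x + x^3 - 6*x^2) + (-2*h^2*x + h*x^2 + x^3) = -2*h^2*x + 6*h*x + 2*x^3 - 6*x^2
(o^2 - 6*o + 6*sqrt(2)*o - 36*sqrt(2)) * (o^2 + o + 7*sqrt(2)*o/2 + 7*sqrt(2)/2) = o^4 - 5*o^3 + 19*sqrt(2)*o^3/2 - 95*sqrt(2)*o^2/2 + 36*o^2 - 210*o - 57*sqrt(2)*o - 252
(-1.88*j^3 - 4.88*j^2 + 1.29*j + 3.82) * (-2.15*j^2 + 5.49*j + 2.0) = 4.042*j^5 + 0.1708*j^4 - 33.3247*j^3 - 10.8909*j^2 + 23.5518*j + 7.64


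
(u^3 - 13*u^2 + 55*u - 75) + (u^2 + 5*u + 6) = u^3 - 12*u^2 + 60*u - 69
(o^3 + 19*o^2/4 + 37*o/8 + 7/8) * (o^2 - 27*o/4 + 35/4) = o^5 - 2*o^4 - 299*o^3/16 + 359*o^2/32 + 553*o/16 + 245/32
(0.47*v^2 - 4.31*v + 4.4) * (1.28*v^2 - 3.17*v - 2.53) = 0.6016*v^4 - 7.0067*v^3 + 18.1056*v^2 - 3.0437*v - 11.132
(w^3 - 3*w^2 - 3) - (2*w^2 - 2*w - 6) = w^3 - 5*w^2 + 2*w + 3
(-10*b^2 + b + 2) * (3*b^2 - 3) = -30*b^4 + 3*b^3 + 36*b^2 - 3*b - 6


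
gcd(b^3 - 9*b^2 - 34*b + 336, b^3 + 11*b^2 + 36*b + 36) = b + 6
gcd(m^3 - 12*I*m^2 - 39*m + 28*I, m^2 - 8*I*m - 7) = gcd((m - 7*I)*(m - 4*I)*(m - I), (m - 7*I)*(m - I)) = m^2 - 8*I*m - 7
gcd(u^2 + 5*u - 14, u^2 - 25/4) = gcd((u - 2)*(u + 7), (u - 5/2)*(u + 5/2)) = 1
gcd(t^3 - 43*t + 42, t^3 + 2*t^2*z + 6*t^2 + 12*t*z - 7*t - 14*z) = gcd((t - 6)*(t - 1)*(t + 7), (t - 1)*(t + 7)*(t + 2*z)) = t^2 + 6*t - 7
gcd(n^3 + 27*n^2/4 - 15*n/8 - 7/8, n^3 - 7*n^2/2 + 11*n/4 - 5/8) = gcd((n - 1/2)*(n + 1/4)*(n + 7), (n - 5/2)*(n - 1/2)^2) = n - 1/2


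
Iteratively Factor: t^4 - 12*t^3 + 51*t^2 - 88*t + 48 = (t - 4)*(t^3 - 8*t^2 + 19*t - 12) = (t - 4)^2*(t^2 - 4*t + 3) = (t - 4)^2*(t - 3)*(t - 1)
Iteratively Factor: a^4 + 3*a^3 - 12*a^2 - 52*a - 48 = (a + 2)*(a^3 + a^2 - 14*a - 24) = (a + 2)^2*(a^2 - a - 12) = (a + 2)^2*(a + 3)*(a - 4)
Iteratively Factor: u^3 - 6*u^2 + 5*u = (u - 1)*(u^2 - 5*u) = (u - 5)*(u - 1)*(u)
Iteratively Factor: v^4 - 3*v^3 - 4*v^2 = (v + 1)*(v^3 - 4*v^2) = (v - 4)*(v + 1)*(v^2) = v*(v - 4)*(v + 1)*(v)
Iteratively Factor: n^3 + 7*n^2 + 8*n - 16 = (n - 1)*(n^2 + 8*n + 16) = (n - 1)*(n + 4)*(n + 4)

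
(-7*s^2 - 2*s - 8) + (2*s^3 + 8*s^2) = 2*s^3 + s^2 - 2*s - 8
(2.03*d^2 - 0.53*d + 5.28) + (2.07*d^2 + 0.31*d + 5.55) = 4.1*d^2 - 0.22*d + 10.83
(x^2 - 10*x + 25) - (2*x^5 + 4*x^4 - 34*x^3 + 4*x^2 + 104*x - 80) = -2*x^5 - 4*x^4 + 34*x^3 - 3*x^2 - 114*x + 105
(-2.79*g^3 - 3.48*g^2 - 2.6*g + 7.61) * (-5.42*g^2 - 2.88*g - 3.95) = 15.1218*g^5 + 26.8968*g^4 + 35.1349*g^3 - 20.0122*g^2 - 11.6468*g - 30.0595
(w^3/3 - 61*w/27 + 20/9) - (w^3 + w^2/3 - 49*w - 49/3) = -2*w^3/3 - w^2/3 + 1262*w/27 + 167/9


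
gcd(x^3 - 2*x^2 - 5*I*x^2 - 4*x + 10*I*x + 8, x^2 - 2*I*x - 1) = x - I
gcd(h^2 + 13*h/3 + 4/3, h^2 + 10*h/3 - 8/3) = h + 4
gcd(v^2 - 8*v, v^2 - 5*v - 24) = v - 8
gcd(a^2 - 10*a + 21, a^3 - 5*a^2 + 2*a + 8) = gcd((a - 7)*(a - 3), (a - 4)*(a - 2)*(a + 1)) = 1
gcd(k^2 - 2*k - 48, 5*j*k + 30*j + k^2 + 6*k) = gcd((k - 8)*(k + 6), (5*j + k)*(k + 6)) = k + 6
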